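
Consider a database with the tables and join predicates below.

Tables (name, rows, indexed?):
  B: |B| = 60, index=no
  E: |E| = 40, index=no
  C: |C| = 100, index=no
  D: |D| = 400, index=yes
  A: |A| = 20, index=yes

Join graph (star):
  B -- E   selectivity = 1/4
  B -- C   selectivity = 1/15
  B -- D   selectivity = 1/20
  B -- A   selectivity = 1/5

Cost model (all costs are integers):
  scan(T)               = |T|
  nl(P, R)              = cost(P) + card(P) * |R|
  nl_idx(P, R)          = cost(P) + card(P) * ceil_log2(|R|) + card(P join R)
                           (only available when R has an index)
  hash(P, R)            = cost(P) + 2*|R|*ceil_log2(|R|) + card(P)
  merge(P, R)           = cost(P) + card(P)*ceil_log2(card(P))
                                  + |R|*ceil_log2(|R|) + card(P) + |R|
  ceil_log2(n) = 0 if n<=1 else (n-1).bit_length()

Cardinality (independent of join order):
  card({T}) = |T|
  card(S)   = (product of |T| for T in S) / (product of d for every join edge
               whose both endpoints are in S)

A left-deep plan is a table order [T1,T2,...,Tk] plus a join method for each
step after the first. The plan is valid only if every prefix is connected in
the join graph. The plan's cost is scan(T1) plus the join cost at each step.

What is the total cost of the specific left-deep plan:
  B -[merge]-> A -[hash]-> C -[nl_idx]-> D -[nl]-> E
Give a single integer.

1328640

step 1: scan B: cost=60, card=60
step 2: join A via merge
    card(P join A) = 60*20/(5) = 240
    cost = 60 + 60*6 + 20*5 + 60 + 20 = 600
step 3: join C via hash
    card(P join C) = 240*100/(15) = 1600
    cost = 600 + 2*100*7 + 240 = 2240
step 4: join D via nl_idx
    card(P join D) = 1600*400/(20) = 32000
    cost = 2240 + 1600*9 + 32000 = 48640
step 5: join E via nl
    card(P join E) = 32000*40/(4) = 320000
    cost = 48640 + 32000*40 = 1328640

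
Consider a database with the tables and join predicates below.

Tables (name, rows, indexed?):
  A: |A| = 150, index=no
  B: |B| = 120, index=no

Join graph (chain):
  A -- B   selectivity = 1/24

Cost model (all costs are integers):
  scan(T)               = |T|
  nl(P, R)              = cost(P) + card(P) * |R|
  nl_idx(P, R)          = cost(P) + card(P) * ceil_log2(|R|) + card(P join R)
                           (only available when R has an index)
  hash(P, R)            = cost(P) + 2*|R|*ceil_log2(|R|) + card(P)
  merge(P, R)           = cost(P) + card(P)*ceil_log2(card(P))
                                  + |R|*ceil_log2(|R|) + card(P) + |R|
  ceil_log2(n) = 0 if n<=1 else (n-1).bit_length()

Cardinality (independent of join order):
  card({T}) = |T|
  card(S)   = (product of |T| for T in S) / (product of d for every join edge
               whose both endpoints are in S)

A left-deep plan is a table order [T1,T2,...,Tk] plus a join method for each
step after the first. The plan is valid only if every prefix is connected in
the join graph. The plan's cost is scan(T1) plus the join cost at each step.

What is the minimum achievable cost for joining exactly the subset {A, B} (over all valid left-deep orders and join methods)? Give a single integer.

Selinger DP over subsets of {A,B}:
  {A}: scan cost=150, card=150
  {B}: scan cost=120, card=120
  {AB}: card=750; try (B,hash)→1980, (A,merge)→2430, (B,merge)→2460, (A,hash)→2640, (A,nl)→18120, (B,nl)→18150; best=1980 via (B,hash)

1980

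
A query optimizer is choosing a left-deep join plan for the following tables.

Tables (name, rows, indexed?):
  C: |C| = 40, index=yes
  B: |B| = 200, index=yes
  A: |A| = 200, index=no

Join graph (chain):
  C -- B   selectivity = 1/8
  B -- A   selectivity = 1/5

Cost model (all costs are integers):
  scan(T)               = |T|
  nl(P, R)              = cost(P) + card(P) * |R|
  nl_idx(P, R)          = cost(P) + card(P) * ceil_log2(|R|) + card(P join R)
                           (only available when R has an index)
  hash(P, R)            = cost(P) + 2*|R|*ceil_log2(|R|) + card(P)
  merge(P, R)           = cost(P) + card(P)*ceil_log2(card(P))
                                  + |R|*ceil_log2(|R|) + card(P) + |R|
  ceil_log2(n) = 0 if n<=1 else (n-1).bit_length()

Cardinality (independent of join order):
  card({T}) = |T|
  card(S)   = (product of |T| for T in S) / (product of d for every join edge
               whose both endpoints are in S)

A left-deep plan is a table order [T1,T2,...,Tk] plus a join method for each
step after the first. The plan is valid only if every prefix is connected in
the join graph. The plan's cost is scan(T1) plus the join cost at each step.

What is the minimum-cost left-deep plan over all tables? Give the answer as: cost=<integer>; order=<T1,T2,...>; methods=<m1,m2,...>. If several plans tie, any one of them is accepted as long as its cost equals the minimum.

Selinger DP (subsets sized 1..n):
  {C}: scan cost=40, card=40
  {B}: scan cost=200, card=200
  {A}: scan cost=200, card=200
  {BC}: card=1000; try (C,hash)→880, (B,nl_idx)→1360, (B,merge)→2120, (C,merge)→2280, (C,nl_idx)→2400, (B,hash)→3280 …(+2); best=880 via (C,hash)
  {AB}: card=8000; try (B,hash)→3600, (A,hash)→3600, (B,merge)→3800, (A,merge)→3800, (B,nl_idx)→9800, (B,nl)→40200 …(+1); best=3600 via (B,hash)
  {ABC}: card=40000; try (A,hash)→5080, (C,hash)→12080, (A,merge)→13680, (C,nl_idx)→91600, (C,merge)→115880, (A,nl)→200880 …(+1); best=5080 via (A,hash)

cost=5080; order=B,C,A; methods=hash,hash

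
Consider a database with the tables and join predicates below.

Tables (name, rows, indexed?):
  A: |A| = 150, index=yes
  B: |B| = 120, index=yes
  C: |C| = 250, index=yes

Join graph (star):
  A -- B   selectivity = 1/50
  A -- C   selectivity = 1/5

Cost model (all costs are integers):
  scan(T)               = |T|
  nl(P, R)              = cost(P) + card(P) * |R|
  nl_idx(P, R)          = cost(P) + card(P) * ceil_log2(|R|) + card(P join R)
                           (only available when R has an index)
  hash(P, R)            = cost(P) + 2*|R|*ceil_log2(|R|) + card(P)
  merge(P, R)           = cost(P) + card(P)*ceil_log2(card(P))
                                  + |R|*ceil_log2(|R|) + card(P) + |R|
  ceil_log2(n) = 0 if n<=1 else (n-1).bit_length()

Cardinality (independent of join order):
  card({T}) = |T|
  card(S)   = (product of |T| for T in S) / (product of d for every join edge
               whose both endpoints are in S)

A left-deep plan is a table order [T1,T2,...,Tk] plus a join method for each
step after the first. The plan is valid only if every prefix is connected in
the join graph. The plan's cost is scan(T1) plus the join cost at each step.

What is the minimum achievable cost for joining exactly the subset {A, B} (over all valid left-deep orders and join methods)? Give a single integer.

1440

Selinger DP over subsets of {A,B}:
  {A}: scan cost=150, card=150
  {B}: scan cost=120, card=120
  {AB}: card=360; try (A,nl_idx)→1440, (B,nl_idx)→1560, (B,hash)→1980, (A,merge)→2430, (B,merge)→2460, (A,hash)→2640 …(+2); best=1440 via (A,nl_idx)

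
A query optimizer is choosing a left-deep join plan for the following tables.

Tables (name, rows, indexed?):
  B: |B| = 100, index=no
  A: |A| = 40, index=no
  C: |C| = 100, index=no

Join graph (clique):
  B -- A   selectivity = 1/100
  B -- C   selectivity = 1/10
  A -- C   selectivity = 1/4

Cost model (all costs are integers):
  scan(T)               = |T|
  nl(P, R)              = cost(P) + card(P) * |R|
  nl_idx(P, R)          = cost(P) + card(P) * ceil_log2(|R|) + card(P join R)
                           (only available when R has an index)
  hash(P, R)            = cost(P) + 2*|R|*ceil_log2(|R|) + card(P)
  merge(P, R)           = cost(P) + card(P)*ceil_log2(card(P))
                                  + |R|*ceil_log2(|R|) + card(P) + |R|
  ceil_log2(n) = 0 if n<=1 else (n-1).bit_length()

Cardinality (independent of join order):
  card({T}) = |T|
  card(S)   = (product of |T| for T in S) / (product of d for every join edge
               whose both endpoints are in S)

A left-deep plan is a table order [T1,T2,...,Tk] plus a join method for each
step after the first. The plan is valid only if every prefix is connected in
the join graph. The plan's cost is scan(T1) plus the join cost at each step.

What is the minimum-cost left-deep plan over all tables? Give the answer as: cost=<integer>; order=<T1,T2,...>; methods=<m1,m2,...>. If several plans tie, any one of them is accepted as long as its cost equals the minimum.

cost=1760; order=B,A,C; methods=hash,merge

Selinger DP (subsets sized 1..n):
  {B}: scan cost=100, card=100
  {A}: scan cost=40, card=40
  {C}: scan cost=100, card=100
  {AB}: card=40; try (A,hash)→680, (B,merge)→1120, (A,merge)→1180, (B,hash)→1480, (B,nl)→4040, (A,nl)→4100; best=680 via (A,hash)
  {BC}: card=1000; try (C,hash)→1600, (B,hash)→1600, (C,merge)→1700, (B,merge)→1700, (C,nl)→10100, (B,nl)→10100; best=1600 via (C,hash)
  {AC}: card=1000; try (A,hash)→680, (C,merge)→1120, (A,merge)→1180, (C,hash)→1480, (C,nl)→4040, (A,nl)→4100; best=680 via (A,hash)
  {ABC}: card=100; try (C,merge)→1760, (C,hash)→2120, (B,hash)→3080, (A,hash)→3080, (C,nl)→4680, (B,merge)→12480 …(+3); best=1760 via (C,merge)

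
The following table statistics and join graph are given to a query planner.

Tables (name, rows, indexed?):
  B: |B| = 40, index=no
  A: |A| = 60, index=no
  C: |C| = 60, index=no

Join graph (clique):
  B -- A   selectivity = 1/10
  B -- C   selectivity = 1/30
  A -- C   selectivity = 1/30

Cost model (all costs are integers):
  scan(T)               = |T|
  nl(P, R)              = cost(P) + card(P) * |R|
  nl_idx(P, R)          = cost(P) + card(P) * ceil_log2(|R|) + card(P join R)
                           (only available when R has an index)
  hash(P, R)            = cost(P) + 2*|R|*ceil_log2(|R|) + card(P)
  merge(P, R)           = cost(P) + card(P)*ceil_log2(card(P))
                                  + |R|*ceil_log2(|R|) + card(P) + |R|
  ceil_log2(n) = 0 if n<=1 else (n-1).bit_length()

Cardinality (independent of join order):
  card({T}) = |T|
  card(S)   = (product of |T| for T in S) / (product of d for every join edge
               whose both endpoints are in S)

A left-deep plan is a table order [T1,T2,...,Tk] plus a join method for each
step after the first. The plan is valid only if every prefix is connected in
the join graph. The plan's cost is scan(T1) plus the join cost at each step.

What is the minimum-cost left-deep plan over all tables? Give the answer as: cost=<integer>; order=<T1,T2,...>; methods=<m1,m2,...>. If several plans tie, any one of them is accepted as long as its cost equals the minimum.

cost=1400; order=C,B,A; methods=hash,hash

Selinger DP (subsets sized 1..n):
  {B}: scan cost=40, card=40
  {A}: scan cost=60, card=60
  {C}: scan cost=60, card=60
  {AB}: card=240; try (B,hash)→600, (A,merge)→740, (B,merge)→760, (A,hash)→800, (A,nl)→2440, (B,nl)→2460; best=600 via (B,hash)
  {BC}: card=80; try (B,hash)→600, (C,merge)→740, (B,merge)→760, (C,hash)→800, (C,nl)→2440, (B,nl)→2460; best=600 via (B,hash)
  {AC}: card=120; try (C,hash)→840, (A,hash)→840, (C,merge)→900, (A,merge)→900, (C,nl)→3660, (A,nl)→3660; best=840 via (C,hash)
  {ABC}: card=16; try (A,hash)→1400, (B,hash)→1440, (C,hash)→1560, (A,merge)→1660, (B,merge)→2080, (C,merge)→3180 …(+3); best=1400 via (A,hash)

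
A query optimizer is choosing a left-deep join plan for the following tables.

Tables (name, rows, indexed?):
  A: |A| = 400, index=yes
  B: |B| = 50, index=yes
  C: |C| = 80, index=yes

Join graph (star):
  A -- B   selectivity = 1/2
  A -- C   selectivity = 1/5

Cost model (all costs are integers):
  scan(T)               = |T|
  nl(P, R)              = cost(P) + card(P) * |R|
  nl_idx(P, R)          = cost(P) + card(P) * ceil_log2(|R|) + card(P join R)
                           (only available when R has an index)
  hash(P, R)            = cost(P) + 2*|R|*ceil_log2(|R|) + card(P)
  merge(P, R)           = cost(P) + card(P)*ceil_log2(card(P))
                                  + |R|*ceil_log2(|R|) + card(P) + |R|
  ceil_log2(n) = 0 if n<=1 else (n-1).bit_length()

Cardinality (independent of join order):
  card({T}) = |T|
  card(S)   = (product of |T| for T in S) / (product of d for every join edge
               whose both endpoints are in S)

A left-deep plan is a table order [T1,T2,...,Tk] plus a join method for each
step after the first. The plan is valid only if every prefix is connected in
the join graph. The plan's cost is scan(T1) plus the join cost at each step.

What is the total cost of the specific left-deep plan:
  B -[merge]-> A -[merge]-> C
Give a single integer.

155040

step 1: scan B: cost=50, card=50
step 2: join A via merge
    card(P join A) = 50*400/(2) = 10000
    cost = 50 + 50*6 + 400*9 + 50 + 400 = 4400
step 3: join C via merge
    card(P join C) = 10000*80/(5) = 160000
    cost = 4400 + 10000*14 + 80*7 + 10000 + 80 = 155040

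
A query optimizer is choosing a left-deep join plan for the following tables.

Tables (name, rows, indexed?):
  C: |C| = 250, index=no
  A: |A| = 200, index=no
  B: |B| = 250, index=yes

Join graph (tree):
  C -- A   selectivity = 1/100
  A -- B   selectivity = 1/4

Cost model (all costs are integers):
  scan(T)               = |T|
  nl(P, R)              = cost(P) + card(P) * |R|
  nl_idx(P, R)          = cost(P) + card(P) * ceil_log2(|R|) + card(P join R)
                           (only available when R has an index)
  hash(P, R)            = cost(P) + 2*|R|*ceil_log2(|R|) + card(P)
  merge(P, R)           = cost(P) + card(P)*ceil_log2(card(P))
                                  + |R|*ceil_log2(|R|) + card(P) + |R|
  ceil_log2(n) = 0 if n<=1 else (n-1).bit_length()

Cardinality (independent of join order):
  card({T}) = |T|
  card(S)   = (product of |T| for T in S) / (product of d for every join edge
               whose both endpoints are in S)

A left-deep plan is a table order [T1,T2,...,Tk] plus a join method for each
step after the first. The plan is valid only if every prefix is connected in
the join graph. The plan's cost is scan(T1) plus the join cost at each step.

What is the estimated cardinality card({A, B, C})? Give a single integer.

31250

Tables in S: A(200), B(250), C(250)
Edges inside S: C-A(d=100), A-B(d=4)
numerator = 200 * 250 * 250 = 12500000
denominator = 100 * 4 = 400
card(S) = 12500000 / 400 = 31250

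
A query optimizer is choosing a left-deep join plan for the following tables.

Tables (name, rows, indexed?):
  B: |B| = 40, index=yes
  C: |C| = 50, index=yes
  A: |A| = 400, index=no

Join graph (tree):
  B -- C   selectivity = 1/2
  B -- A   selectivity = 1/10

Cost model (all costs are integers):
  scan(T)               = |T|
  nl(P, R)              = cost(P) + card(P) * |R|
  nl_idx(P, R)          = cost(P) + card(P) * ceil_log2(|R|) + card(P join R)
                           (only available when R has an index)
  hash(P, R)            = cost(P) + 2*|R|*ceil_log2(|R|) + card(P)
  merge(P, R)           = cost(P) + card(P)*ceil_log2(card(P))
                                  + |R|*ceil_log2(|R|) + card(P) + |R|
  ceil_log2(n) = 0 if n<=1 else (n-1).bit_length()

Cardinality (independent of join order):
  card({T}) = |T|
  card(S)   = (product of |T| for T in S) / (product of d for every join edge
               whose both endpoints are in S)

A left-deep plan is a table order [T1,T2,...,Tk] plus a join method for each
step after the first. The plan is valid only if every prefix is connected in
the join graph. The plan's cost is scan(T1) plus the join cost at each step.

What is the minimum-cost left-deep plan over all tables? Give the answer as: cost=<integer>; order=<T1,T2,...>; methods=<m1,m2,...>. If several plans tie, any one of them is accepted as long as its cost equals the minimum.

Selinger DP (subsets sized 1..n):
  {B}: scan cost=40, card=40
  {C}: scan cost=50, card=50
  {A}: scan cost=400, card=400
  {BC}: card=1000; try (B,hash)→580, (C,merge)→670, (C,hash)→680, (B,merge)→680, (C,nl_idx)→1280, (B,nl_idx)→1350 …(+2); best=580 via (B,hash)
  {AB}: card=1600; try (B,hash)→1280, (A,merge)→4320, (B,nl_idx)→4400, (B,merge)→4680, (A,hash)→7280, (A,nl)→16040 …(+1); best=1280 via (B,hash)
  {ABC}: card=40000; try (C,hash)→3480, (A,hash)→8780, (A,merge)→15580, (C,merge)→20830, (C,nl_idx)→50880, (C,nl)→81280 …(+1); best=3480 via (C,hash)

cost=3480; order=A,B,C; methods=hash,hash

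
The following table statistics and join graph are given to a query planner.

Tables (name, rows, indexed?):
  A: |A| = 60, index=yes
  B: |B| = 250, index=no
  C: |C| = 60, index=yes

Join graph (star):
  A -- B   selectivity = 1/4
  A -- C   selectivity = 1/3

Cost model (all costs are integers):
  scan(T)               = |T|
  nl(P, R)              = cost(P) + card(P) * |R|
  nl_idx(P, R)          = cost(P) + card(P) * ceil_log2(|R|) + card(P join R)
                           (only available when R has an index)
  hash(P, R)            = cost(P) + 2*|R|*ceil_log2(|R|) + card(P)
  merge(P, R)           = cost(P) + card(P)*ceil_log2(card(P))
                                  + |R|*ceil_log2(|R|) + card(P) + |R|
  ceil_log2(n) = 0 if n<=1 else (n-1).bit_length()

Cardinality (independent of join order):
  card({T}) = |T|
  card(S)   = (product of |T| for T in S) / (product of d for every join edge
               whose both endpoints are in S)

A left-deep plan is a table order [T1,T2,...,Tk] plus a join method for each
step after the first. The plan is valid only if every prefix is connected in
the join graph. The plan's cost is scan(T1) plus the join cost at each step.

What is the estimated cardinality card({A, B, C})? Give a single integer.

Tables in S: A(60), B(250), C(60)
Edges inside S: A-B(d=4), A-C(d=3)
numerator = 60 * 250 * 60 = 900000
denominator = 4 * 3 = 12
card(S) = 900000 / 12 = 75000

75000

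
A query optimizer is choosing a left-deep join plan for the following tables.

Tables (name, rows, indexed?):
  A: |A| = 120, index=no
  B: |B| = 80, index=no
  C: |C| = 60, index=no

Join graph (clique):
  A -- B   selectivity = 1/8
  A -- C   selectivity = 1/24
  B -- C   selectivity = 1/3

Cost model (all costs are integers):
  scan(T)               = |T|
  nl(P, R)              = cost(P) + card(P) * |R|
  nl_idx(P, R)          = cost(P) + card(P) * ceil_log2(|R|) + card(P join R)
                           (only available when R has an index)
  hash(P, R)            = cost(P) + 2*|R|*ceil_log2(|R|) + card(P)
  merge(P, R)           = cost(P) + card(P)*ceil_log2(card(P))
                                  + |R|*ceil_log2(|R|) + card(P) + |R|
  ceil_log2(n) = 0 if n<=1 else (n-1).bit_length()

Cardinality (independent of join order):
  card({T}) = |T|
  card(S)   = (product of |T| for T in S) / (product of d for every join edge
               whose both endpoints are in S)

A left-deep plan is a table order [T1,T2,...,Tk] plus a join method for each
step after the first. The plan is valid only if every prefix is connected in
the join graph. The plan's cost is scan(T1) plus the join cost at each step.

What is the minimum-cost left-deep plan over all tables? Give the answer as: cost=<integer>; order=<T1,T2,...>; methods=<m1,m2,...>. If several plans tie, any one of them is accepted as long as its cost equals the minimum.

cost=2380; order=A,C,B; methods=hash,hash

Selinger DP (subsets sized 1..n):
  {A}: scan cost=120, card=120
  {B}: scan cost=80, card=80
  {C}: scan cost=60, card=60
  {AB}: card=1200; try (B,hash)→1360, (A,merge)→1680, (B,merge)→1720, (A,hash)→1840, (A,nl)→9680, (B,nl)→9720; best=1360 via (B,hash)
  {AC}: card=300; try (C,hash)→960, (A,merge)→1440, (C,merge)→1500, (A,hash)→1800, (A,nl)→7260, (C,nl)→7320; best=960 via (C,hash)
  {BC}: card=1600; try (C,hash)→880, (B,merge)→1120, (C,merge)→1140, (B,hash)→1240, (B,nl)→4860, (C,nl)→4880; best=880 via (C,hash)
  {ABC}: card=1000; try (B,hash)→2380, (C,hash)→3280, (A,hash)→4160, (B,merge)→4600, (C,merge)→16180, (A,merge)→21040 …(+3); best=2380 via (B,hash)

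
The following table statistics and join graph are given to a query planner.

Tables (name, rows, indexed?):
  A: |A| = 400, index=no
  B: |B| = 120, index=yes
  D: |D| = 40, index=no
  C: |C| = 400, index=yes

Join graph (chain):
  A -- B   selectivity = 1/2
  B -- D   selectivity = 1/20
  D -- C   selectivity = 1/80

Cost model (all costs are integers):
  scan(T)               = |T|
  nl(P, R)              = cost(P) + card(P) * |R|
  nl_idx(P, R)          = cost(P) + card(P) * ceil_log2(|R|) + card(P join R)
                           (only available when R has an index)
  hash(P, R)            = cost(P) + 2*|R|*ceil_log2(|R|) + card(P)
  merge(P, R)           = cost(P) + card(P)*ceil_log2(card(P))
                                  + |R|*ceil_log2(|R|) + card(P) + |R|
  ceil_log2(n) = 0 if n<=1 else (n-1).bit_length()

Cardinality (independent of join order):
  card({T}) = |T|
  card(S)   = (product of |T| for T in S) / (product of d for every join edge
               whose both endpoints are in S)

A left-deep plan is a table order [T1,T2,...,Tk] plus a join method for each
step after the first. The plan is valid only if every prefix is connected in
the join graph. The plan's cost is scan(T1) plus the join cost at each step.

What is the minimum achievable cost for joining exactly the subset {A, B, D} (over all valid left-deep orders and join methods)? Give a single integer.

Selinger DP over subsets of {A,B,D}:
  {A}: scan cost=400, card=400
  {B}: scan cost=120, card=120
  {D}: scan cost=40, card=40
  {AB}: card=24000; try (B,hash)→2480, (A,merge)→5080, (B,merge)→5360, (A,hash)→7440, (B,nl_idx)→27200, (A,nl)→48120 …(+1); best=2480 via (B,hash)
  {BD}: card=240; try (B,nl_idx)→560, (D,hash)→720, (B,merge)→1280, (D,merge)→1360, (B,hash)→1760, (B,nl)→4840 …(+1); best=560 via (B,nl_idx)
  {ABD}: card=48000; try (A,merge)→6720, (A,hash)→8000, (D,hash)→26960, (A,nl)→96560, (D,merge)→386760, (D,nl)→962480; best=6720 via (A,merge)

6720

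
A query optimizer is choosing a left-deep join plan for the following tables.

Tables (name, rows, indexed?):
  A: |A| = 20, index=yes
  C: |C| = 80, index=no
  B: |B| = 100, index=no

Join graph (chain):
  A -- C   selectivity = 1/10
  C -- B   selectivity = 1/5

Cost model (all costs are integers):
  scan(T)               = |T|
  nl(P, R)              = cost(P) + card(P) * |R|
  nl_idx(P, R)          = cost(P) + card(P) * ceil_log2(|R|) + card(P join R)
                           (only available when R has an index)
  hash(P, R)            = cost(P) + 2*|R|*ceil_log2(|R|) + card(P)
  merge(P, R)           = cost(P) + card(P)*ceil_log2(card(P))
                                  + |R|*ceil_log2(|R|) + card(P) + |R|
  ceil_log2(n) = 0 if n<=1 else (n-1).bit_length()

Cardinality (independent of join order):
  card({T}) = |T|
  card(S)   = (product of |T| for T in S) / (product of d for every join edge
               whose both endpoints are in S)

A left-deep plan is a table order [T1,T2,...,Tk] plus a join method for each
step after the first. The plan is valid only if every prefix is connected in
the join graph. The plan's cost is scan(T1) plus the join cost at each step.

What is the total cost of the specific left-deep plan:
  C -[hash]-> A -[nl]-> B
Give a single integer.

step 1: scan C: cost=80, card=80
step 2: join A via hash
    card(P join A) = 80*20/(10) = 160
    cost = 80 + 2*20*5 + 80 = 360
step 3: join B via nl
    card(P join B) = 160*100/(5) = 3200
    cost = 360 + 160*100 = 16360

16360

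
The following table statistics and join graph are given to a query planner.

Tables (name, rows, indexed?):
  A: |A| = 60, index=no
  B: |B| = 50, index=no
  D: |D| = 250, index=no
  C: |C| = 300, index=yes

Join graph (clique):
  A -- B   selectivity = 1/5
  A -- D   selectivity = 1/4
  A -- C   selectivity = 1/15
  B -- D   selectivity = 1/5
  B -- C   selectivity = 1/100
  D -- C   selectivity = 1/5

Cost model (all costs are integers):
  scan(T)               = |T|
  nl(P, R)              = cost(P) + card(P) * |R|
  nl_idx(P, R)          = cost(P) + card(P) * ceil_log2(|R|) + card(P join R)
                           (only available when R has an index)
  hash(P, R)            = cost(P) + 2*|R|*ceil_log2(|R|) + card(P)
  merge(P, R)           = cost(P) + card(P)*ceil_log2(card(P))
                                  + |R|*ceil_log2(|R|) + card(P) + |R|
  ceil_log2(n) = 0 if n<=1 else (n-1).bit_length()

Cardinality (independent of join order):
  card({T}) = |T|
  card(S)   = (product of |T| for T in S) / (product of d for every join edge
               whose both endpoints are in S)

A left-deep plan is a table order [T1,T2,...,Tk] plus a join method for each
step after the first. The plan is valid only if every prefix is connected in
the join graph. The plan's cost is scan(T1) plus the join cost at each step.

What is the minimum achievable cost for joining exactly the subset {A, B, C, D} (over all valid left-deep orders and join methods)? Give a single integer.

Selinger DP over subsets of {A,B,C,D}:
  {A}: scan cost=60, card=60
  {B}: scan cost=50, card=50
  {D}: scan cost=250, card=250
  {C}: scan cost=300, card=300
  {AB}: card=600; try (B,hash)→720, (A,hash)→820, (A,merge)→820, (B,merge)→830, (A,nl)→3050, (B,nl)→3060; best=720 via (B,hash)
  {AD}: card=3750; try (A,hash)→1220, (D,merge)→2730, (A,merge)→2920, (D,hash)→4120, (D,nl)→15060, (A,nl)→15250; best=1220 via (A,hash)
  {AC}: card=1200; try (A,hash)→1320, (C,nl_idx)→1800, (C,merge)→3480, (A,merge)→3720, (C,hash)→5520, (C,nl)→18060 …(+1); best=1320 via (A,hash)
  {BD}: card=2500; try (B,hash)→1100, (D,merge)→2650, (B,merge)→2850, (D,hash)→4100, (D,nl)→12550, (B,nl)→12750; best=1100 via (B,hash)
  {BC}: card=150; try (C,nl_idx)→650, (B,hash)→1200, (C,merge)→3400, (B,merge)→3650, (C,hash)→5500, (C,nl)→15050 …(+1); best=650 via (C,nl_idx)
  {CD}: card=15000; try (D,hash)→4600, (C,merge)→5500, (D,merge)→5550, (C,hash)→5900, (C,nl_idx)→17500, (C,nl)→75250 …(+1); best=4600 via (D,hash)
  {ABD}: card=7500; try (A,hash)→4320, (D,hash)→5320, (B,hash)→5570, (D,merge)→9570, (A,merge)→34020, (B,merge)→50320 …(+3); best=4320 via (A,hash)
  {ABC}: card=120; try (A,hash)→1520, (A,merge)→2420, (B,hash)→3120, (C,nl_idx)→6240, (C,hash)→6720, (A,nl)→9650 …(+4); best=1520 via (A,hash)
  {ACD}: card=15000; try (D,hash)→6520, (C,hash)→10370, (D,merge)→17970, (A,hash)→20320, (C,nl_idx)→49970, (C,merge)→52970 …(+4); best=6520 via (D,hash)
  {BCD}: card=1500; try (D,merge)→4250, (D,hash)→4800, (C,hash)→9000, (B,hash)→20200, (C,nl_idx)→25100, (C,merge)→36600 …(+4); best=4250 via (D,merge)
  {ABCD}: card=300; try (D,merge)→4730, (D,hash)→5640, (A,hash)→6470, (C,hash)→17220, (B,hash)→22120, (A,merge)→22670 …(+7); best=4730 via (D,merge)

4730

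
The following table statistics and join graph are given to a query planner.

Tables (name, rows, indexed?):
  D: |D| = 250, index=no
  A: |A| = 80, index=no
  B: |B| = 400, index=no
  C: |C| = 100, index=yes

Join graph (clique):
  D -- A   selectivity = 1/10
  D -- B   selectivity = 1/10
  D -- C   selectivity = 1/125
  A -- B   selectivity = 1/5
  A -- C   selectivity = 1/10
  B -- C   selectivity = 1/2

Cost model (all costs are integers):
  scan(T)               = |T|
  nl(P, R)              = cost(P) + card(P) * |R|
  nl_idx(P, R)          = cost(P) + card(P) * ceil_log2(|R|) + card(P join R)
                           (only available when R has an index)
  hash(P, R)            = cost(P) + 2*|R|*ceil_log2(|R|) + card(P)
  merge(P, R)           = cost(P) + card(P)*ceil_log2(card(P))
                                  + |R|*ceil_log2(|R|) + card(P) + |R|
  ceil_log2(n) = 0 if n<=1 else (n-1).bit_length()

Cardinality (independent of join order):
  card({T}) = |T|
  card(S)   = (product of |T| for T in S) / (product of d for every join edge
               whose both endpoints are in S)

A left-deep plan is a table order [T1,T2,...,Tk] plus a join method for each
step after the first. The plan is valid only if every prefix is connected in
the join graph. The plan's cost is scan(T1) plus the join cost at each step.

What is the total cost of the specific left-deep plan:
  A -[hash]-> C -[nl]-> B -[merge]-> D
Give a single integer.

835810

step 1: scan A: cost=80, card=80
step 2: join C via hash
    card(P join C) = 80*100/(10) = 800
    cost = 80 + 2*100*7 + 80 = 1560
step 3: join B via nl
    card(P join B) = 800*400/(5*2) = 32000
    cost = 1560 + 800*400 = 321560
step 4: join D via merge
    card(P join D) = 32000*250/(10*10*125) = 640
    cost = 321560 + 32000*15 + 250*8 + 32000 + 250 = 835810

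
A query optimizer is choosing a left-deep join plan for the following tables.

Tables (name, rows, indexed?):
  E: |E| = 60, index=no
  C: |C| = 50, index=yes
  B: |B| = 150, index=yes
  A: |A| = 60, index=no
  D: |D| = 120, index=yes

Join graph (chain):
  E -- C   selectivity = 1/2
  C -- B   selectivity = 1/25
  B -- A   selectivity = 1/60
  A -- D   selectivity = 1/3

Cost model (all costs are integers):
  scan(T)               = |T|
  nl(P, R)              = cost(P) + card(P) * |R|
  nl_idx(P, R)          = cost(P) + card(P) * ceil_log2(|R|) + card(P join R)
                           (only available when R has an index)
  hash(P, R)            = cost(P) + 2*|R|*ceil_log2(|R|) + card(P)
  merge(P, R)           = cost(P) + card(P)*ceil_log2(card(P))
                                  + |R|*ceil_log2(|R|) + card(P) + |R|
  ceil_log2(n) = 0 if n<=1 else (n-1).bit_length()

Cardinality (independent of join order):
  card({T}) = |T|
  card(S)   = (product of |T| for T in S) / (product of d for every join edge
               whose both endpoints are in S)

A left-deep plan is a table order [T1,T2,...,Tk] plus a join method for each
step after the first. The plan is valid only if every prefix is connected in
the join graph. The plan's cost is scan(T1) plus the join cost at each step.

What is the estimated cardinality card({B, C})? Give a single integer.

Tables in S: B(150), C(50)
Edges inside S: C-B(d=25)
numerator = 150 * 50 = 7500
denominator = 25 = 25
card(S) = 7500 / 25 = 300

300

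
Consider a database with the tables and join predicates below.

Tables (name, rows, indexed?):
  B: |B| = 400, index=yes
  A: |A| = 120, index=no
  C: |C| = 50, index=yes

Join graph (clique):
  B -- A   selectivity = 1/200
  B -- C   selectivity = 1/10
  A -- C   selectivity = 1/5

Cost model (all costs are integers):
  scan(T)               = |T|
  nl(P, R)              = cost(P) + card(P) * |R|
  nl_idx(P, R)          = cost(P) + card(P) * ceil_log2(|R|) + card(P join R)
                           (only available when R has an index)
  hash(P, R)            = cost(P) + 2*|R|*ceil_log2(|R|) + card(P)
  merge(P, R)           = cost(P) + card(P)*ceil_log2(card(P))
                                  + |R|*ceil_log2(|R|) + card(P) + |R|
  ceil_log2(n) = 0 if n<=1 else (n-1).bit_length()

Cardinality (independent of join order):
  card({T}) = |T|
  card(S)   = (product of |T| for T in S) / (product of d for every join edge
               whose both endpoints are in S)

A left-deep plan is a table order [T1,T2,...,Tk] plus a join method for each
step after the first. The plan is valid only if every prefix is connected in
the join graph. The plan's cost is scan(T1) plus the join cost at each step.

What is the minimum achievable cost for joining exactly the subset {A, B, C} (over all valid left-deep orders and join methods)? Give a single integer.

Selinger DP over subsets of {A,B,C}:
  {B}: scan cost=400, card=400
  {A}: scan cost=120, card=120
  {C}: scan cost=50, card=50
  {AB}: card=240; try (B,nl_idx)→1440, (A,hash)→2480, (B,merge)→5080, (A,merge)→5360, (B,hash)→7440, (B,nl)→48120 …(+1); best=1440 via (B,nl_idx)
  {BC}: card=2000; try (C,hash)→1400, (B,nl_idx)→2500, (B,merge)→4400, (C,merge)→4750, (C,nl_idx)→4800, (B,hash)→7300 …(+2); best=1400 via (C,hash)
  {AC}: card=1200; try (C,hash)→840, (A,merge)→1360, (C,merge)→1430, (A,hash)→1780, (C,nl_idx)→2040, (A,nl)→6050 …(+1); best=840 via (C,hash)
  {ABC}: card=240; try (C,hash)→2280, (C,nl_idx)→3120, (C,merge)→3950, (A,hash)→5080, (B,hash)→9240, (B,nl_idx)→11880 …(+5); best=2280 via (C,hash)

2280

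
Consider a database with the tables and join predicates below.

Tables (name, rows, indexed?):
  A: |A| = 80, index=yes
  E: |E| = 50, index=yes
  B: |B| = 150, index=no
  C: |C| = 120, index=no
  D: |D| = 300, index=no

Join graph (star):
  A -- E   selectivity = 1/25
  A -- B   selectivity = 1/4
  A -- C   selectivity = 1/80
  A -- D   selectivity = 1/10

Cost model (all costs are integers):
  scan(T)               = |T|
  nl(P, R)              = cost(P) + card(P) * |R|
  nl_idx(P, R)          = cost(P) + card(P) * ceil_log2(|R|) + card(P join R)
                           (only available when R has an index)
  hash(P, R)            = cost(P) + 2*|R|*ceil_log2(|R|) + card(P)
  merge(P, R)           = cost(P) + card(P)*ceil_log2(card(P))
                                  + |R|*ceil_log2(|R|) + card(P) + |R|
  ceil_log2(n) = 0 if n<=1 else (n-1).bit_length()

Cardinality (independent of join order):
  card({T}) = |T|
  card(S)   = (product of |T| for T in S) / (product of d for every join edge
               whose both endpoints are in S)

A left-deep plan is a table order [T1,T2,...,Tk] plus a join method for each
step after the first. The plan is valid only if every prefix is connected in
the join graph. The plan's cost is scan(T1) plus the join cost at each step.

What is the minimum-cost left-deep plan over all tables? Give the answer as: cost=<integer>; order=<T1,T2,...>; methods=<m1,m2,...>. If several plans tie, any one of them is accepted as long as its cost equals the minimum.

cost=16560; order=C,A,E,D,B; methods=nl_idx,hash,merge,hash

Selinger DP (subsets sized 1..n):
  {A}: scan cost=80, card=80
  {E}: scan cost=50, card=50
  {B}: scan cost=150, card=150
  {C}: scan cost=120, card=120
  {D}: scan cost=300, card=300
  {AE}: card=160; try (A,nl_idx)→560, (E,nl_idx)→720, (E,hash)→760, (A,merge)→1040, (E,merge)→1070, (A,hash)→1220 …(+2); best=560 via (A,nl_idx)
  {AB}: card=3000; try (A,hash)→1420, (B,merge)→2070, (A,merge)→2140, (B,hash)→2560, (A,nl_idx)→4200, (B,nl)→12080 …(+1); best=1420 via (A,hash)
  {AC}: card=120; try (A,nl_idx)→1080, (A,hash)→1360, (C,merge)→1680, (A,merge)→1720, (C,hash)→1840, (C,nl)→9680 …(+1); best=1080 via (A,nl_idx)
  {AD}: card=2400; try (A,hash)→1720, (D,merge)→3720, (A,merge)→3940, (A,nl_idx)→4800, (D,hash)→5560, (D,nl)→24080 …(+1); best=1720 via (A,hash)
  {ABE}: card=6000; try (B,hash)→3120, (B,merge)→3350, (E,hash)→5020, (B,nl)→24560, (E,nl_idx)→25420, (E,merge)→40770 …(+1); best=3120 via (B,hash)
  {ACE}: card=240; try (E,hash)→1800, (E,nl_idx)→2040, (E,merge)→2390, (C,hash)→2400, (C,merge)→2960, (E,nl)→7080 …(+1); best=1800 via (E,hash)
  {ADE}: card=4800; try (E,hash)→4720, (D,merge)→5000, (D,hash)→6120, (E,nl_idx)→20920, (E,merge)→33270, (D,nl)→48560 …(+1); best=4720 via (E,hash)
  {ABC}: card=4500; try (B,merge)→3390, (B,hash)→3600, (C,hash)→6100, (B,nl)→19080, (C,merge)→41380, (C,nl)→361420; best=3390 via (B,merge)
  {ABD}: card=90000; try (B,hash)→6520, (D,hash)→9820, (B,merge)→34270, (D,merge)→43420, (B,nl)→361720, (D,nl)→901420; best=6520 via (B,hash)
  {ACD}: card=3600; try (D,merge)→5040, (C,hash)→5800, (D,hash)→6600, (C,merge)→33880, (D,nl)→37080, (C,nl)→289720; best=5040 via (D,merge)
  {ABCE}: card=9000; try (B,hash)→4440, (B,merge)→5310, (E,hash)→8490, (C,hash)→10800, (B,nl)→37800, (E,nl_idx)→39390 …(+4); best=4440 via (B,hash)
  {ABDE}: card=180000; try (B,hash)→11920, (D,hash)→14520, (B,merge)→73270, (D,merge)→90120, (E,hash)→97120, (B,nl)→724720 …(+4); best=11920 via (B,hash)
  {ACDE}: card=7200; try (D,merge)→6960, (D,hash)→7440, (E,hash)→9240, (C,hash)→11200, (E,nl_idx)→33840, (E,merge)→52190 …(+4); best=6960 via (D,merge)
  {ABCD}: card=135000; try (B,hash)→11040, (D,hash)→13290, (B,merge)→53190, (D,merge)→69390, (C,hash)→98200, (B,nl)→545040 …(+3); best=11040 via (B,hash)
  {ABCDE}: card=270000; try (B,hash)→16560, (D,hash)→18840, (B,merge)→109110, (D,merge)→142440, (E,hash)→146640, (C,hash)→193600 …(+7); best=16560 via (B,hash)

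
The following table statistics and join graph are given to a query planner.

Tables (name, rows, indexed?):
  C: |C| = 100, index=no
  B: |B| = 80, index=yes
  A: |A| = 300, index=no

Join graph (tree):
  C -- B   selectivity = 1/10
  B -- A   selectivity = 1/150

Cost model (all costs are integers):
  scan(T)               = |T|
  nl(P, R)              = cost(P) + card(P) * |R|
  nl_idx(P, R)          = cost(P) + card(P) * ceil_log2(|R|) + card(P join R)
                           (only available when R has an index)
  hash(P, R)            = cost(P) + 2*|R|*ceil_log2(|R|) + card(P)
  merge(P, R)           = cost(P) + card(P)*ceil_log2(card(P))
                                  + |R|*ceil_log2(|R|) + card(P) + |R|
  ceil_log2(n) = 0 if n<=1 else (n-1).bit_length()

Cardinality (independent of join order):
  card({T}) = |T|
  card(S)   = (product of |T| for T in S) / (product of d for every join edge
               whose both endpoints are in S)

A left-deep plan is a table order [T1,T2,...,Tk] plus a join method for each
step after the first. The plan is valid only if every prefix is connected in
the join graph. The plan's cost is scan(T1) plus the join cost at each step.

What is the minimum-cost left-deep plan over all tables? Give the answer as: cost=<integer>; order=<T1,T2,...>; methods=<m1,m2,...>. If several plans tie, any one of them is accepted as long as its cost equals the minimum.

cost=3280; order=A,B,C; methods=hash,hash

Selinger DP (subsets sized 1..n):
  {C}: scan cost=100, card=100
  {B}: scan cost=80, card=80
  {A}: scan cost=300, card=300
  {BC}: card=800; try (B,hash)→1320, (C,merge)→1520, (B,merge)→1540, (C,hash)→1560, (B,nl_idx)→1600, (C,nl)→8080 …(+1); best=1320 via (B,hash)
  {AB}: card=160; try (B,hash)→1720, (B,nl_idx)→2560, (A,merge)→3720, (B,merge)→3940, (A,hash)→5560, (A,nl)→24080 …(+1); best=1720 via (B,hash)
  {ABC}: card=1600; try (C,hash)→3280, (C,merge)→3960, (A,hash)→7520, (A,merge)→13120, (C,nl)→17720, (A,nl)→241320; best=3280 via (C,hash)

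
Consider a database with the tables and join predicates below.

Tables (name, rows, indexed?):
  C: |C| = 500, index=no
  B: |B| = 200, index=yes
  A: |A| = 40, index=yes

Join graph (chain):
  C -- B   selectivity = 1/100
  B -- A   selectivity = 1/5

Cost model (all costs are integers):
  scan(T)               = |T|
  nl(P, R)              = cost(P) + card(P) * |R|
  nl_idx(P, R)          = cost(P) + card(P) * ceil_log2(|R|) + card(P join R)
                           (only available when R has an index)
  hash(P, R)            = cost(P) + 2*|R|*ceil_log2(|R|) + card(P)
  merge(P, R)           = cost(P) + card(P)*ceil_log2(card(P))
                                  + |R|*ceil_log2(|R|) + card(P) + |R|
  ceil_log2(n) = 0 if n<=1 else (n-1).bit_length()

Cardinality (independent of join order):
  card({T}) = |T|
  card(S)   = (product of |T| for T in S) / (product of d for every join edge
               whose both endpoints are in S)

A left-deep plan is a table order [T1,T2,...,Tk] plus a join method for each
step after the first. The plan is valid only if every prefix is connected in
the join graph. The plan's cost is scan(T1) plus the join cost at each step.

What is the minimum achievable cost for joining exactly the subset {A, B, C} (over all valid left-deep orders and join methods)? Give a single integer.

5680

Selinger DP over subsets of {A,B,C}:
  {C}: scan cost=500, card=500
  {B}: scan cost=200, card=200
  {A}: scan cost=40, card=40
  {BC}: card=1000; try (B,hash)→4200, (B,nl_idx)→5500, (C,merge)→7000, (B,merge)→7300, (C,hash)→9400, (C,nl)→100200 …(+1); best=4200 via (B,hash)
  {AB}: card=1600; try (A,hash)→880, (B,nl_idx)→1960, (B,merge)→2120, (A,merge)→2280, (A,nl_idx)→3000, (B,hash)→3280 …(+2); best=880 via (A,hash)
  {ABC}: card=8000; try (A,hash)→5680, (C,hash)→11480, (A,merge)→15480, (A,nl_idx)→18200, (C,merge)→25080, (A,nl)→44200 …(+1); best=5680 via (A,hash)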